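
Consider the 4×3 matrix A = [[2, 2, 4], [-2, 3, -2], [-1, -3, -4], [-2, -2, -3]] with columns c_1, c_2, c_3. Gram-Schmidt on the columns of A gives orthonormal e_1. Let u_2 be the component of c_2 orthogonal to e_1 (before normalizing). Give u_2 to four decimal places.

e_1 = c_1/‖c_1‖ = (2, -2, -1, -2)/3.6056 = (0.5547, -0.5547, -0.2774, -0.5547).
r_{12} = e_1·c_2 = 1.3868.
u_2 = c_2 − 1.3868·e_1 = (1.2308, 3.7692, -2.6154, -1.2308).

u_2 = (1.2308, 3.7692, -2.6154, -1.2308)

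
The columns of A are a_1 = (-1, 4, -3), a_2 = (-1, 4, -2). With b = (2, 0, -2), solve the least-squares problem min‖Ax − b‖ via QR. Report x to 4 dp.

q_1 = a_1/‖a_1‖ = (-1, 4, -3)/5.0990 = (-0.1961, 0.7845, -0.5883).
r_{12} = q_1·a_2 = 4.5107.
u_2 = a_2 − 4.5107·q_1 = (-0.1154, 0.4615, 0.6538).
‖u_2‖ = 0.8086, so q_2 = (-0.1427, 0.5708, 0.8086).
Qᵀb = (0.7845, -1.9026).
Back-substitute: x_2 = -1.9026/0.8086 = -2.3529.
x_1 = (0.7845 − 4.5107·(-2.3529))/5.0990 = 2.2353.

x = (2.2353, -2.3529)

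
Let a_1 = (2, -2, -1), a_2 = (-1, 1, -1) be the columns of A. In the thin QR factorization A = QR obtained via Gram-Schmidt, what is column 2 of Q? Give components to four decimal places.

a_1 = (2, -2, -1); ‖a_1‖ = 3.0000, so e_1 = (0.6667, -0.6667, -0.3333).
e_1·a_2 = 0.6667·(-1) + (-0.6667)·1 + (-0.3333)·(-1) = -1.0000.
u_2 = a_2 + 1.0000·e_1 = (-0.3333, 0.3333, -1.3333).
‖u_2‖ = 1.4142, so e_2 = (-0.2357, 0.2357, -0.9428).

e_2 = (-0.2357, 0.2357, -0.9428)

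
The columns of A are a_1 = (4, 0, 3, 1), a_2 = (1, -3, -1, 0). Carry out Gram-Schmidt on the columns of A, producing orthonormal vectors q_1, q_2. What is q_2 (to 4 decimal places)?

q_2 = (0.2556, -0.9061, -0.3369, -0.0116)

a_1 = (4, 0, 3, 1); ‖a_1‖ = 5.0990, so q_1 = (0.7845, 0.0000, 0.5883, 0.1961).
q_1·a_2 = 0.7845·1 + 0.0000·(-3) + 0.5883·(-1) + 0.1961·0 = 0.1961.
u_2 = a_2 − 0.1961·q_1 = (0.8462, -3.0000, -1.1154, -0.0385).
‖u_2‖ = 3.3108, so q_2 = (0.2556, -0.9061, -0.3369, -0.0116).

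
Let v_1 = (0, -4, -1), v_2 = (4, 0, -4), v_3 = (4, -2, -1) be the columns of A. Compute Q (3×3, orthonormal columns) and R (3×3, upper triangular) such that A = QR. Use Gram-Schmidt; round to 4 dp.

q_1 = v_1/‖v_1‖ = (0, -4, -1)/4.1231 = (0.0000, -0.9701, -0.2425).
r_{12} = q_1·v_2 = 0.9701.
u_2 = v_2 − 0.9701·q_1 = (4.0000, 0.9412, -3.7647).
‖u_2‖ = 5.5730, so q_2 = (0.7177, 0.1689, -0.6755).
r_{13} = q_1·v_3 = 2.1828; r_{23} = q_2·v_3 = 3.2087.
u_3 = v_3 − 2.1828·q_1 − 3.2087·q_2 = (1.6970, -0.4242, 1.6970).
‖u_3‖ = 2.4371, so q_3 = (0.6963, -0.1741, 0.6963).

Q = [[0.0000, 0.7177, 0.6963], [-0.9701, 0.1689, -0.1741], [-0.2425, -0.6755, 0.6963]], R = [[4.1231, 0.9701, 2.1828], [0.0000, 5.5730, 3.2087], [0.0000, 0.0000, 2.4371]]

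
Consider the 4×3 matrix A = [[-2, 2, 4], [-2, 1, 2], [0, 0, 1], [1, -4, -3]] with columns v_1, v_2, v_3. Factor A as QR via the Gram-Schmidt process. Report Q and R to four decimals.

v_1 = (-2, -2, 0, 1); ‖v_1‖ = 3.0000, so e_1 = (-0.6667, -0.6667, 0.0000, 0.3333).
e_1·v_2 = (-0.6667)·2 + (-0.6667)·1 + 0.0000·0 + 0.3333·(-4) = -3.3333.
u_2 = v_2 + 3.3333·e_1 = (-0.2222, -1.2222, 0.0000, -2.8889).
‖u_2‖ = 3.1447, so e_2 = (-0.0707, -0.3887, 0.0000, -0.9187).
e_1·v_3 = (-0.6667)·4 + (-0.6667)·2 + 0.0000·1 + 0.3333·(-3) = -5.0000; e_2·v_3 = (-0.0707)·4 + (-0.3887)·2 + 0.0000·1 + (-0.9187)·(-3) = 1.6960.
u_3 = v_3 + 5.0000·e_1 − 1.6960·e_2 = (0.7865, -0.6742, 1.0000, 0.2247).
‖u_3‖ = 1.4573, so e_3 = (0.5397, -0.4626, 0.6862, 0.1542).

Q = [[-0.6667, -0.0707, 0.5397], [-0.6667, -0.3887, -0.4626], [0.0000, 0.0000, 0.6862], [0.3333, -0.9187, 0.1542]], R = [[3.0000, -3.3333, -5.0000], [0.0000, 3.1447, 1.6960], [0.0000, 0.0000, 1.4573]]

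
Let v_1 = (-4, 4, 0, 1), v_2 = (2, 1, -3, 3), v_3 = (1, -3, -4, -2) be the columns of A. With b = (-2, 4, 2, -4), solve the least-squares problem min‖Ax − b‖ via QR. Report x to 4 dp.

x = (0.5910, -0.7601, 0.0146)

e_1 = v_1/‖v_1‖ = (-4, 4, 0, 1)/5.7446 = (-0.6963, 0.6963, 0.0000, 0.1741).
r_{12} = e_1·v_2 = -0.1741.
u_2 = v_2 + 0.1741·e_1 = (1.8788, 1.1212, -3.0000, 3.0303).
‖u_2‖ = 4.7927, so e_2 = (0.3920, 0.2339, -0.6260, 0.6323).
r_{13} = e_1·v_3 = -3.1334; r_{23} = e_2·v_3 = 0.9294.
u_3 = v_3 + 3.1334·e_1 − 0.9294·e_2 = (-1.5462, -1.0356, -3.4182, -2.0422).
‖u_3‖ = 4.3952, so e_3 = (-0.3518, -0.2356, -0.7777, -0.4646).
Qᵀb = (3.4816, -3.6293, 0.0642).
Back-substitute: x_3 = 0.0642/4.3952 = 0.0146.
x_2 = (-3.6293 − 0.9294·0.0146)/4.7927 = -0.7601.
x_1 = (3.4816 + 0.1741·(-0.7601) + 3.1334·0.0146)/5.7446 = 0.5910.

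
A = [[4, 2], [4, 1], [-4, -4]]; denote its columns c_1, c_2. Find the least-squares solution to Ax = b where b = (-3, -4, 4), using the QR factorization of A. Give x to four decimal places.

c_1 = (4, 4, -4); ‖c_1‖ = 6.9282, so q_1 = (0.5774, 0.5774, -0.5774).
q_1·c_2 = 0.5774·2 + 0.5774·1 + (-0.5774)·(-4) = 4.0415.
u_2 = c_2 − 4.0415·q_1 = (-0.3333, -1.3333, -1.6667).
‖u_2‖ = 2.1602, so q_2 = (-0.1543, -0.6172, -0.7715).
Qᵀb = (-6.3509, -0.1543).
Back-substitute: x_2 = -0.1543/2.1602 = -0.0714.
x_1 = (-6.3509 − 4.0415·(-0.0714))/6.9282 = -0.8750.

x = (-0.8750, -0.0714)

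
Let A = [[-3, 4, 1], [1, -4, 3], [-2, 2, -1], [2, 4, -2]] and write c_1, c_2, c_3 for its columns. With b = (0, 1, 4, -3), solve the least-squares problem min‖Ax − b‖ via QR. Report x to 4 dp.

x = (-1.2170, -0.6423, -0.5997)

c_1 = (-3, 1, -2, 2); ‖c_1‖ = 4.2426, so q_1 = (-0.7071, 0.2357, -0.4714, 0.4714).
q_1·c_2 = (-0.7071)·4 + 0.2357·(-4) + (-0.4714)·2 + 0.4714·4 = -2.8284.
u_2 = c_2 + 2.8284·q_1 = (2.0000, -3.3333, 0.6667, 5.3333).
‖u_2‖ = 6.6332, so q_2 = (0.3015, -0.5025, 0.1005, 0.8040).
q_1·c_3 = (-0.7071)·1 + 0.2357·3 + (-0.4714)·(-1) + 0.4714·(-2) = -0.4714; q_2·c_3 = 0.3015·1 + (-0.5025)·3 + 0.1005·(-1) + 0.8040·(-2) = -2.9146.
u_3 = c_3 + 0.4714·q_1 + 2.9146·q_2 = (1.5455, 1.6465, -0.9293, 0.5657).
‖u_3‖ = 2.5066, so q_3 = (0.6166, 0.6569, -0.3707, 0.2257).
Qᵀb = (-3.0641, -2.5126, -1.5031).
Back-substitute: x_3 = -1.5031/2.5066 = -0.5997.
x_2 = (-2.5126 + 2.9146·(-0.5997))/6.6332 = -0.6423.
x_1 = (-3.0641 + 2.8284·(-0.6423) + 0.4714·(-0.5997))/4.2426 = -1.2170.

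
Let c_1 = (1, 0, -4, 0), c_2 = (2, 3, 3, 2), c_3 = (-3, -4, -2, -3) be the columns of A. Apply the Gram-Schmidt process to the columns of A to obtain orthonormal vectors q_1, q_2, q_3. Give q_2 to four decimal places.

q_2 = (0.5771, 0.6689, 0.1443, 0.4459)

c_1 = (1, 0, -4, 0); ‖c_1‖ = 4.1231, so q_1 = (0.2425, 0.0000, -0.9701, 0.0000).
q_1·c_2 = 0.2425·2 + 0.0000·3 + (-0.9701)·3 + 0.0000·2 = -2.4254.
u_2 = c_2 + 2.4254·q_1 = (2.5882, 3.0000, 0.6471, 2.0000).
‖u_2‖ = 4.4853, so q_2 = (0.5771, 0.6689, 0.1443, 0.4459).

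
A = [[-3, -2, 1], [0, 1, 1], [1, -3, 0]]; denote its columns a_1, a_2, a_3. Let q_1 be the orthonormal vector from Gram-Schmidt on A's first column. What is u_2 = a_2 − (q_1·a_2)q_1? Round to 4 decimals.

u_2 = (-1.1000, 1.0000, -3.3000)

q_1 = a_1/‖a_1‖ = (-3, 0, 1)/3.1623 = (-0.9487, 0.0000, 0.3162).
r_{12} = q_1·a_2 = 0.9487.
u_2 = a_2 − 0.9487·q_1 = (-1.1000, 1.0000, -3.3000).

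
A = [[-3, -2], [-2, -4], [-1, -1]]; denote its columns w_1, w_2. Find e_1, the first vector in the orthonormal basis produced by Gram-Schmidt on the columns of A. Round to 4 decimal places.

e_1 = (-0.8018, -0.5345, -0.2673)

e_1 = w_1/‖w_1‖ = (-3, -2, -1)/3.7417 = (-0.8018, -0.5345, -0.2673).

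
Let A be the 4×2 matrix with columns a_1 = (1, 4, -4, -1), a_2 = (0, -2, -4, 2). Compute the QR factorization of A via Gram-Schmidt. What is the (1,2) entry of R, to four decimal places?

r_{12} = 1.0290

q_1 = a_1/‖a_1‖ = (1, 4, -4, -1)/5.8310 = (0.1715, 0.6860, -0.6860, -0.1715).
r_{12} = q_1·a_2 = 1.0290.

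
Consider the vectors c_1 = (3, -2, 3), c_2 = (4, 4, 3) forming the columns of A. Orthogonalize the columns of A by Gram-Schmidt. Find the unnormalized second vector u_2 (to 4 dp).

u_2 = (2.2273, 5.1818, 1.2273)

c_1 = (3, -2, 3); ‖c_1‖ = 4.6904, so e_1 = (0.6396, -0.4264, 0.6396).
e_1·c_2 = 0.6396·4 + (-0.4264)·4 + 0.6396·3 = 2.7716.
u_2 = c_2 − 2.7716·e_1 = (2.2273, 5.1818, 1.2273).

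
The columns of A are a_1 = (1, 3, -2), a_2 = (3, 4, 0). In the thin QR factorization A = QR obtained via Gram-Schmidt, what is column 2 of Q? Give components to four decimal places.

e_2 = (0.6454, 0.2630, 0.7171)

a_1 = (1, 3, -2); ‖a_1‖ = 3.7417, so e_1 = (0.2673, 0.8018, -0.5345).
e_1·a_2 = 0.2673·3 + 0.8018·4 + (-0.5345)·0 = 4.0089.
u_2 = a_2 − 4.0089·e_1 = (1.9286, 0.7857, 2.1429).
‖u_2‖ = 2.9881, so e_2 = (0.6454, 0.2630, 0.7171).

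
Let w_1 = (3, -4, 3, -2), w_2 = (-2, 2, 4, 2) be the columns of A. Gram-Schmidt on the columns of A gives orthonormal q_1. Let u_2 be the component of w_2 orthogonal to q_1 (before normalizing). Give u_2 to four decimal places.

w_1 = (3, -4, 3, -2); ‖w_1‖ = 6.1644, so q_1 = (0.4867, -0.6489, 0.4867, -0.3244).
q_1·w_2 = 0.4867·(-2) + (-0.6489)·2 + 0.4867·4 + (-0.3244)·2 = -0.9733.
u_2 = w_2 + 0.9733·q_1 = (-1.5263, 1.3684, 4.4737, 1.6842).

u_2 = (-1.5263, 1.3684, 4.4737, 1.6842)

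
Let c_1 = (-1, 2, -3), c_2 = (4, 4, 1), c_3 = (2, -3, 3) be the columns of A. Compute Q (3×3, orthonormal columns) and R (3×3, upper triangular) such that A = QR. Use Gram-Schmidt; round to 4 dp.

c_1 = (-1, 2, -3); ‖c_1‖ = 3.7417, so e_1 = (-0.2673, 0.5345, -0.8018).
e_1·c_2 = (-0.2673)·4 + 0.5345·4 + (-0.8018)·1 = 0.2673.
u_2 = c_2 − 0.2673·e_1 = (4.0714, 3.8571, 1.2143).
‖u_2‖ = 5.7383, so e_2 = (0.7095, 0.6722, 0.2116).
e_1·c_3 = (-0.2673)·2 + 0.5345·(-3) + (-0.8018)·3 = -4.5434; e_2·c_3 = 0.7095·2 + 0.6722·(-3) + 0.2116·3 = 0.0373.
u_3 = c_3 + 4.5434·e_1 − 0.0373·e_2 = (0.7592, -0.5965, -0.6508).
‖u_3‖ = 1.1644, so e_3 = (0.6520, -0.5123, -0.5589).

Q = [[-0.2673, 0.7095, 0.6520], [0.5345, 0.6722, -0.5123], [-0.8018, 0.2116, -0.5589]], R = [[3.7417, 0.2673, -4.5434], [0.0000, 5.7383, 0.0373], [0.0000, 0.0000, 1.1644]]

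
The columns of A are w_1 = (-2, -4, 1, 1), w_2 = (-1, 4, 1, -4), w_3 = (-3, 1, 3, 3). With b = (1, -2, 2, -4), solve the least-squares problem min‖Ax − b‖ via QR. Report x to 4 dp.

x = (0.9477, 0.7025, -0.6135)

w_1 = (-2, -4, 1, 1); ‖w_1‖ = 4.6904, so q_1 = (-0.4264, -0.8528, 0.2132, 0.2132).
q_1·w_2 = (-0.4264)·(-1) + (-0.8528)·4 + 0.2132·1 + 0.2132·(-4) = -3.6244.
u_2 = w_2 + 3.6244·q_1 = (-2.5455, 0.9091, 1.7727, -3.2273).
‖u_2‖ = 4.5677, so q_2 = (-0.5573, 0.1990, 0.3881, -0.7065).
q_1·w_3 = (-0.4264)·(-3) + (-0.8528)·1 + 0.2132·3 + 0.2132·3 = 1.7056; q_2·w_3 = (-0.5573)·(-3) + 0.1990·1 + 0.3881·3 + (-0.7065)·3 = 0.9155.
u_3 = w_3 − 1.7056·q_1 − 0.9155·q_2 = (-1.7625, 2.2723, 2.2810, 3.2832).
‖u_3‖ = 4.9247, so q_3 = (-0.3579, 0.4614, 0.4632, 0.6667).
Qᵀb = (0.8528, 2.6471, -3.0211).
Back-substitute: x_3 = -3.0211/4.9247 = -0.6135.
x_2 = (2.6471 − 0.9155·(-0.6135))/4.5677 = 0.7025.
x_1 = (0.8528 + 3.6244·0.7025 − 1.7056·(-0.6135))/4.6904 = 0.9477.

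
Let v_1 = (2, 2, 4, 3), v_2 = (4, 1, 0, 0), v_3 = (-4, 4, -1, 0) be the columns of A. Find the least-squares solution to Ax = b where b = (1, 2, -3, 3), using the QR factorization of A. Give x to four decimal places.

x = (-0.0722, 0.7251, 0.4670)

v_1 = (2, 2, 4, 3); ‖v_1‖ = 5.7446, so q_1 = (0.3482, 0.3482, 0.6963, 0.5222).
q_1·v_2 = 0.3482·4 + 0.3482·1 + 0.6963·0 + 0.5222·0 = 1.7408.
u_2 = v_2 − 1.7408·q_1 = (3.3939, 0.3939, -1.2121, -0.9091).
‖u_2‖ = 3.7376, so q_2 = (0.9081, 0.1054, -0.3243, -0.2432).
q_1·v_3 = 0.3482·(-4) + 0.3482·4 + 0.6963·(-1) + 0.5222·0 = -0.6963; q_2·v_3 = 0.9081·(-4) + 0.1054·4 + (-0.3243)·(-1) + (-0.2432)·0 = -2.8863.
u_3 = v_3 + 0.6963·q_1 + 2.8863·q_2 = (-1.1367, 4.5466, -1.4512, -0.3384).
‖u_3‖ = 4.9178, so q_3 = (-0.2311, 0.9245, -0.2951, -0.0688).
Qᵀb = (0.5222, 1.3621, 2.2968).
Back-substitute: x_3 = 2.2968/4.9178 = 0.4670.
x_2 = (1.3621 + 2.8863·0.4670)/3.7376 = 0.7251.
x_1 = (0.5222 − 1.7408·0.7251 + 0.6963·0.4670)/5.7446 = -0.0722.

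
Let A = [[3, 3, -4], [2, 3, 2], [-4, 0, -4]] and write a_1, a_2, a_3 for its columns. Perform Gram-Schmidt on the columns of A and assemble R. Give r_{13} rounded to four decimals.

r_{13} = 1.4856

a_1 = (3, 2, -4); ‖a_1‖ = 5.3852, so e_1 = (0.5571, 0.3714, -0.7428).
r_{13} = e_1·a_3 = 1.4856.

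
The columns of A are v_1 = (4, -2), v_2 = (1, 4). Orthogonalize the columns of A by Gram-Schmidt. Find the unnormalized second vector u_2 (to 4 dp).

u_2 = (1.8000, 3.6000)

q_1 = v_1/‖v_1‖ = (4, -2)/4.4721 = (0.8944, -0.4472).
r_{12} = q_1·v_2 = -0.8944.
u_2 = v_2 + 0.8944·q_1 = (1.8000, 3.6000).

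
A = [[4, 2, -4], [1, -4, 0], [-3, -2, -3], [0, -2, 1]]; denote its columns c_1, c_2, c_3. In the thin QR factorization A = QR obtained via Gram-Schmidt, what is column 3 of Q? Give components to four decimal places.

q_3 = (-0.5910, 0.0065, -0.7859, 0.1819)

c_1 = (4, 1, -3, 0); ‖c_1‖ = 5.0990, so q_1 = (0.7845, 0.1961, -0.5883, 0.0000).
q_1·c_2 = 0.7845·2 + 0.1961·(-4) + (-0.5883)·(-2) + 0.0000·(-2) = 1.9612.
u_2 = c_2 − 1.9612·q_1 = (0.4615, -4.3846, -0.8462, -2.0000).
‖u_2‖ = 4.9147, so q_2 = (0.0939, -0.8922, -0.1722, -0.4069).
q_1·c_3 = 0.7845·(-4) + 0.1961·0 + (-0.5883)·(-3) + 0.0000·1 = -1.3728; q_2·c_3 = 0.0939·(-4) + (-0.8922)·0 + (-0.1722)·(-3) + (-0.4069)·1 = -0.2661.
u_3 = c_3 + 1.3728·q_1 + 0.2661·q_2 = (-2.8981, 0.0318, -3.8535, 0.8917).
‖u_3‖ = 4.9035, so q_3 = (-0.5910, 0.0065, -0.7859, 0.1819).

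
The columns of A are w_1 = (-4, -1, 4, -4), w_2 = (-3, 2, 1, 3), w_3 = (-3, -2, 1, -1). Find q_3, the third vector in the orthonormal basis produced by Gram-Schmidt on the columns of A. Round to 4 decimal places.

q_3 = (-0.4251, -0.7829, -0.3930, 0.2278)

w_1 = (-4, -1, 4, -4); ‖w_1‖ = 7.0000, so q_1 = (-0.5714, -0.1429, 0.5714, -0.5714).
q_1·w_2 = (-0.5714)·(-3) + (-0.1429)·2 + 0.5714·1 + (-0.5714)·3 = 0.2857.
u_2 = w_2 − 0.2857·q_1 = (-2.8367, 2.0408, 0.8367, 3.1633).
‖u_2‖ = 4.7873, so q_2 = (-0.5926, 0.4263, 0.1748, 0.6608).
q_1·w_3 = (-0.5714)·(-3) + (-0.1429)·(-2) + 0.5714·1 + (-0.5714)·(-1) = 3.1429; q_2·w_3 = (-0.5926)·(-3) + 0.4263·(-2) + 0.1748·1 + 0.6608·(-1) = 0.4391.
u_3 = w_3 − 3.1429·q_1 − 0.4391·q_2 = (-0.9439, -1.7382, -0.8727, 0.5058).
‖u_3‖ = 2.2203, so q_3 = (-0.4251, -0.7829, -0.3930, 0.2278).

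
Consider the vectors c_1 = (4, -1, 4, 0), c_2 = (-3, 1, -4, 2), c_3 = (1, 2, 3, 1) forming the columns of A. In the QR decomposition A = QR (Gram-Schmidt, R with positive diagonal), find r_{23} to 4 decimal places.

r_{23} = 0.6132

e_1 = c_1/‖c_1‖ = (4, -1, 4, 0)/5.7446 = (0.6963, -0.1741, 0.6963, 0.0000).
r_{12} = e_1·c_2 = -5.0483.
u_2 = c_2 + 5.0483·e_1 = (0.5152, 0.1212, -0.4848, 2.0000).
‖u_2‖ = 2.1249, so e_2 = (0.2424, 0.0570, -0.2282, 0.9412).
r_{23} = e_2·c_3 = 0.6132.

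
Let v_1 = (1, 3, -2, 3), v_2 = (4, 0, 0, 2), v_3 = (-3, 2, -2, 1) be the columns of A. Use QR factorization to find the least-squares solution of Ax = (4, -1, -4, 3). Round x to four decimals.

x = (-3.2222, 4.8778, 4.3333)

v_1 = (1, 3, -2, 3); ‖v_1‖ = 4.7958, so e_1 = (0.2085, 0.6255, -0.4170, 0.6255).
e_1·v_2 = 0.2085·4 + 0.6255·0 + (-0.4170)·0 + 0.6255·2 = 2.0851.
u_2 = v_2 − 2.0851·e_1 = (3.5652, -1.3043, 0.8696, 0.6957).
‖u_2‖ = 3.9563, so e_2 = (0.9012, -0.3297, 0.2198, 0.1758).
e_1·v_3 = 0.2085·(-3) + 0.6255·2 + (-0.4170)·(-2) + 0.6255·1 = 2.0851; e_2·v_3 = 0.9012·(-3) + (-0.3297)·2 + 0.2198·(-2) + 0.1758·1 = -3.6266.
u_3 = v_3 − 2.0851·e_1 + 3.6266·e_2 = (-0.1667, -0.5000, -0.3333, 0.3333).
‖u_3‖ = 0.7071, so e_3 = (-0.2357, -0.7071, -0.4714, 0.4714).
Qᵀb = (3.7533, 3.5826, 3.0641).
Back-substitute: x_3 = 3.0641/0.7071 = 4.3333.
x_2 = (3.5826 + 3.6266·4.3333)/3.9563 = 4.8778.
x_1 = (3.7533 − 2.0851·4.8778 − 2.0851·4.3333)/4.7958 = -3.2222.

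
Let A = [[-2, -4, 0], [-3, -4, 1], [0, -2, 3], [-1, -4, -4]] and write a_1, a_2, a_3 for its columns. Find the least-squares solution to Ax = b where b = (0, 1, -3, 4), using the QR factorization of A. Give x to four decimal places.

x = (-0.7514, 0.1857, -0.9370)

e_1 = a_1/‖a_1‖ = (-2, -3, 0, -1)/3.7417 = (-0.5345, -0.8018, 0.0000, -0.2673).
r_{12} = e_1·a_2 = 6.4143.
u_2 = a_2 − 6.4143·e_1 = (-0.5714, 1.1429, -2.0000, -2.2857).
‖u_2‖ = 3.2950, so e_2 = (-0.1734, 0.3468, -0.6070, -0.6937).
r_{13} = e_1·a_3 = 0.2673; r_{23} = e_2·a_3 = 1.3007.
u_3 = a_3 − 0.2673·e_1 − 1.3007·e_2 = (0.3684, 0.7632, 3.7895, -3.0263).
‖u_3‖ = 4.9231, so e_3 = (0.0748, 0.1550, 0.7697, -0.6147).
Qᵀb = (-1.8708, -0.6070, -4.6131).
Back-substitute: x_3 = -4.6131/4.9231 = -0.9370.
x_2 = (-0.6070 − 1.3007·(-0.9370))/3.2950 = 0.1857.
x_1 = (-1.8708 − 6.4143·0.1857 − 0.2673·(-0.9370))/3.7417 = -0.7514.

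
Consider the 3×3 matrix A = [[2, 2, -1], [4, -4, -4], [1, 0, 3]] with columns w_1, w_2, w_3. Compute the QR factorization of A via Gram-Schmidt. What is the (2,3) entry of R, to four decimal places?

w_1 = (2, 4, 1); ‖w_1‖ = 4.5826, so q_1 = (0.4364, 0.8729, 0.2182).
q_1·w_2 = 0.4364·2 + 0.8729·(-4) + 0.2182·0 = -2.6186.
u_2 = w_2 + 2.6186·q_1 = (3.1429, -1.7143, 0.5714).
‖u_2‖ = 3.6253, so q_2 = (0.8669, -0.4729, 0.1576).
r_{23} = q_2·w_3 = 1.4974.

r_{23} = 1.4974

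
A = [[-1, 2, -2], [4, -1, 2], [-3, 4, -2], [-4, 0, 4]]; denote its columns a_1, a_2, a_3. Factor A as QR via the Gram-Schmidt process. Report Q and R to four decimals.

Q = [[-0.1543, 0.4311, -0.0945], [0.6172, 0.1960, 0.7563], [-0.4629, 0.7447, 0.2363], [-0.6172, -0.4703, 0.6027]], R = [[6.4807, -2.7775, 0.0000], [0.0000, 3.6450, -3.8409], [0.0000, 0.0000, 3.6397]]

a_1 = (-1, 4, -3, -4); ‖a_1‖ = 6.4807, so q_1 = (-0.1543, 0.6172, -0.4629, -0.6172).
q_1·a_2 = (-0.1543)·2 + 0.6172·(-1) + (-0.4629)·4 + (-0.6172)·0 = -2.7775.
u_2 = a_2 + 2.7775·q_1 = (1.5714, 0.7143, 2.7143, -1.7143).
‖u_2‖ = 3.6450, so q_2 = (0.4311, 0.1960, 0.7447, -0.4703).
q_1·a_3 = (-0.1543)·(-2) + 0.6172·2 + (-0.4629)·(-2) + (-0.6172)·4 = 0.0000; q_2·a_3 = 0.4311·(-2) + 0.1960·2 + 0.7447·(-2) + (-0.4703)·4 = -3.8409.
u_3 = a_3 + 0.0000·q_1 + 3.8409·q_2 = (-0.3441, 2.7527, 0.8602, 2.1935).
‖u_3‖ = 3.6397, so q_3 = (-0.0945, 0.7563, 0.2363, 0.6027).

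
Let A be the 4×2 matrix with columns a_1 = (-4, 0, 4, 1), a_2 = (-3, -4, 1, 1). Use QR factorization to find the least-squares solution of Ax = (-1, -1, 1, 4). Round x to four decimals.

e_1 = a_1/‖a_1‖ = (-4, 0, 4, 1)/5.7446 = (-0.6963, 0.0000, 0.6963, 0.1741).
r_{12} = e_1·a_2 = 2.9593.
u_2 = a_2 − 2.9593·e_1 = (-0.9394, -4.0000, -1.0606, 0.4848).
‖u_2‖ = 4.2711, so e_2 = (-0.2199, -0.9365, -0.2483, 0.1135).
Qᵀb = (2.0889, 1.3622).
Back-substitute: x_2 = 1.3622/4.2711 = 0.3189.
x_1 = (2.0889 − 2.9593·0.3189)/5.7446 = 0.1993.

x = (0.1993, 0.3189)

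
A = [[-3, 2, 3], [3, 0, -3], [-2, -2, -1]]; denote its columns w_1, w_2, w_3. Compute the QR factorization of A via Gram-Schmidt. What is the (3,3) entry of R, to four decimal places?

w_1 = (-3, 3, -2); ‖w_1‖ = 4.6904, so e_1 = (-0.6396, 0.6396, -0.4264).
e_1·w_2 = (-0.6396)·2 + 0.6396·0 + (-0.4264)·(-2) = -0.4264.
u_2 = w_2 + 0.4264·e_1 = (1.7273, 0.2727, -2.1818).
‖u_2‖ = 2.7961, so e_2 = (0.6177, 0.0975, -0.7803).
e_1·w_3 = (-0.6396)·3 + 0.6396·(-3) + (-0.4264)·(-1) = -3.4112; e_2·w_3 = 0.6177·3 + 0.0975·(-3) + (-0.7803)·(-1) = 2.3409.
u_3 = w_3 + 3.4112·e_1 − 2.3409·e_2 = (-0.6279, -1.0465, -0.6279).
r_{33} = ‖u_3‖ = 1.3725.

r_{33} = 1.3725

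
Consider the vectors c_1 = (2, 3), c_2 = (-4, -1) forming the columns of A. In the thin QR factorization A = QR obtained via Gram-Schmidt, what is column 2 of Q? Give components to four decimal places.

q_2 = (-0.8321, 0.5547)

q_1 = c_1/‖c_1‖ = (2, 3)/3.6056 = (0.5547, 0.8321).
r_{12} = q_1·c_2 = -3.0509.
u_2 = c_2 + 3.0509·q_1 = (-2.3077, 1.5385).
‖u_2‖ = 2.7735, so q_2 = (-0.8321, 0.5547).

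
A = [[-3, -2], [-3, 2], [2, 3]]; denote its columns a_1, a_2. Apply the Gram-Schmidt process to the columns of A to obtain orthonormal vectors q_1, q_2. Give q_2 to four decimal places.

q_1 = a_1/‖a_1‖ = (-3, -3, 2)/4.6904 = (-0.6396, -0.6396, 0.4264).
r_{12} = q_1·a_2 = 1.2792.
u_2 = a_2 − 1.2792·q_1 = (-1.1818, 2.8182, 2.4545).
‖u_2‖ = 3.9196, so q_2 = (-0.3015, 0.7190, 0.6262).

q_2 = (-0.3015, 0.7190, 0.6262)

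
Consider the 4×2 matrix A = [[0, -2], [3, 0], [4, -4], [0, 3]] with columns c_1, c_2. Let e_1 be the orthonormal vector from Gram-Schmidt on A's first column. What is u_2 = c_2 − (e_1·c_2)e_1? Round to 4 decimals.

u_2 = (-2.0000, 1.9200, -1.4400, 3.0000)

c_1 = (0, 3, 4, 0); ‖c_1‖ = 5.0000, so e_1 = (0.0000, 0.6000, 0.8000, 0.0000).
e_1·c_2 = 0.0000·(-2) + 0.6000·0 + 0.8000·(-4) + 0.0000·3 = -3.2000.
u_2 = c_2 + 3.2000·e_1 = (-2.0000, 1.9200, -1.4400, 3.0000).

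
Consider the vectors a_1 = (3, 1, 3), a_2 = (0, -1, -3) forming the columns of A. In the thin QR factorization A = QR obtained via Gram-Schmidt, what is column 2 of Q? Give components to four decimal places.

a_1 = (3, 1, 3); ‖a_1‖ = 4.3589, so e_1 = (0.6882, 0.2294, 0.6882).
e_1·a_2 = 0.6882·0 + 0.2294·(-1) + 0.6882·(-3) = -2.2942.
u_2 = a_2 + 2.2942·e_1 = (1.5789, -0.4737, -1.4211).
‖u_2‖ = 2.1764, so e_2 = (0.7255, -0.2176, -0.6529).

e_2 = (0.7255, -0.2176, -0.6529)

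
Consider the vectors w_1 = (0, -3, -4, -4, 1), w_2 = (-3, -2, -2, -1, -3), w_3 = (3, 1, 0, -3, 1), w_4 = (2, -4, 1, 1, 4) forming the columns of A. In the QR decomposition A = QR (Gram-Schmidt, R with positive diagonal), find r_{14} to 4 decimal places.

w_1 = (0, -3, -4, -4, 1); ‖w_1‖ = 6.4807, so e_1 = (0.0000, -0.4629, -0.6172, -0.6172, 0.1543).
r_{14} = e_1·w_4 = 1.2344.

r_{14} = 1.2344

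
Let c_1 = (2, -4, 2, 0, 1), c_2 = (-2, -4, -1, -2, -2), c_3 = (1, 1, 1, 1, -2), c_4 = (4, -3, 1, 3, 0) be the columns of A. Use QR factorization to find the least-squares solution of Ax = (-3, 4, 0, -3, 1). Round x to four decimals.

x = (0.4125, -0.4300, 0.1194, -1.2560)

c_1 = (2, -4, 2, 0, 1); ‖c_1‖ = 5.0000, so q_1 = (0.4000, -0.8000, 0.4000, 0.0000, 0.2000).
q_1·c_2 = 0.4000·(-2) + (-0.8000)·(-4) + 0.4000·(-1) + 0.0000·(-2) + 0.2000·(-2) = 1.6000.
u_2 = c_2 − 1.6000·q_1 = (-2.6400, -2.7200, -1.6400, -2.0000, -2.3200).
‖u_2‖ = 5.1420, so q_2 = (-0.5134, -0.5290, -0.3189, -0.3890, -0.4512).
q_1·c_3 = 0.4000·1 + (-0.8000)·1 + 0.4000·1 + 0.0000·1 + 0.2000·(-2) = -0.4000; q_2·c_3 = (-0.5134)·1 + (-0.5290)·1 + (-0.3189)·1 + (-0.3890)·1 + (-0.4512)·(-2) = -0.8479.
u_3 = c_3 + 0.4000·q_1 + 0.8479·q_2 = (0.7247, 0.2315, 0.8896, 0.6702, -2.3026).
‖u_3‖ = 2.6685, so q_3 = (0.2716, 0.0867, 0.3334, 0.2511, -0.8629).
q_1·c_4 = 0.4000·4 + (-0.8000)·(-3) + 0.4000·1 + 0.0000·3 + 0.2000·0 = 4.4000; q_2·c_4 = (-0.5134)·4 + (-0.5290)·(-3) + (-0.3189)·1 + (-0.3890)·3 + (-0.4512)·0 = -1.9526; q_3·c_4 = 0.2716·4 + 0.0867·(-3) + 0.3334·1 + 0.2511·3 + (-0.8629)·0 = 1.9128.
u_4 = c_4 − 4.4000·q_1 + 1.9526·q_2 − 1.9128·q_3 = (0.7181, -0.6788, -2.0204, 1.7601, -0.1105).
‖u_4‖ = 2.8581, so q_4 = (0.2512, -0.2375, -0.7069, 0.6158, -0.0387).
Qᵀb = (-4.2000, 0.1400, -2.0840, -3.5899).
Back-substitute: x_4 = -3.5899/2.8581 = -1.2560.
x_3 = (-2.0840 − 1.9128·(-1.2560))/2.6685 = 0.1194.
x_2 = (0.1400 + 0.8479·0.1194 + 1.9526·(-1.2560))/5.1420 = -0.4300.
x_1 = (-4.2000 − 1.6000·(-0.4300) + 0.4000·0.1194 − 4.4000·(-1.2560))/5.0000 = 0.4125.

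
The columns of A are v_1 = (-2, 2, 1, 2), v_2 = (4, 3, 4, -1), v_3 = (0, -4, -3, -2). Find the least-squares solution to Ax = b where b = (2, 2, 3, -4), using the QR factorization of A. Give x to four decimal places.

x = (6.0870, 3.6522, 5.6087)

e_1 = v_1/‖v_1‖ = (-2, 2, 1, 2)/3.6056 = (-0.5547, 0.5547, 0.2774, 0.5547).
r_{12} = e_1·v_2 = 0.0000.
u_2 = v_2 + 0.0000·e_1 = (4.0000, 3.0000, 4.0000, -1.0000).
‖u_2‖ = 6.4807, so e_2 = (0.6172, 0.4629, 0.6172, -0.1543).
r_{13} = e_1·v_3 = -4.1603; r_{23} = e_2·v_3 = -3.3947.
u_3 = v_3 + 4.1603·e_1 + 3.3947·e_2 = (-0.2125, -0.1209, 0.2491, -0.2161).
‖u_3‖ = 0.4105, so e_3 = (-0.5176, -0.2945, 0.6068, -0.5265).
Qᵀb = (-1.3868, 4.6291, 2.3023).
Back-substitute: x_3 = 2.3023/0.4105 = 5.6087.
x_2 = (4.6291 + 3.3947·5.6087)/6.4807 = 3.6522.
x_1 = (-1.3868 + 0.0000·3.6522 + 4.1603·5.6087)/3.6056 = 6.0870.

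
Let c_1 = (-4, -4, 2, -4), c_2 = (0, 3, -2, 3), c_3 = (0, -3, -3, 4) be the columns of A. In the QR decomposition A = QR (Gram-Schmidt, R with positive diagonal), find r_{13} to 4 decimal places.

r_{13} = -1.3868

c_1 = (-4, -4, 2, -4); ‖c_1‖ = 7.2111, so e_1 = (-0.5547, -0.5547, 0.2774, -0.5547).
r_{13} = e_1·c_3 = -1.3868.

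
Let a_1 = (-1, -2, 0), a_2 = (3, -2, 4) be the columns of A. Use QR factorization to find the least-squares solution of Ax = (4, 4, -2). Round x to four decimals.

a_1 = (-1, -2, 0); ‖a_1‖ = 2.2361, so q_1 = (-0.4472, -0.8944, 0.0000).
q_1·a_2 = (-0.4472)·3 + (-0.8944)·(-2) + 0.0000·4 = 0.4472.
u_2 = a_2 − 0.4472·q_1 = (3.2000, -1.6000, 4.0000).
‖u_2‖ = 5.3666, so q_2 = (0.5963, -0.2981, 0.7454).
Qᵀb = (-5.3666, -0.2981).
Back-substitute: x_2 = -0.2981/5.3666 = -0.0556.
x_1 = (-5.3666 − 0.4472·(-0.0556))/2.2361 = -2.3889.

x = (-2.3889, -0.0556)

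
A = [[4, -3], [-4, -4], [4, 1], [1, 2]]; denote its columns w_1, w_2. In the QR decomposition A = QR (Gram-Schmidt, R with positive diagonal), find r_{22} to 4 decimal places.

w_1 = (4, -4, 4, 1); ‖w_1‖ = 7.0000, so e_1 = (0.5714, -0.5714, 0.5714, 0.1429).
e_1·w_2 = 0.5714·(-3) + (-0.5714)·(-4) + 0.5714·1 + 0.1429·2 = 1.4286.
u_2 = w_2 − 1.4286·e_1 = (-3.8163, -3.1837, 0.1837, 1.7959).
r_{22} = ‖u_2‖ = 5.2876.

r_{22} = 5.2876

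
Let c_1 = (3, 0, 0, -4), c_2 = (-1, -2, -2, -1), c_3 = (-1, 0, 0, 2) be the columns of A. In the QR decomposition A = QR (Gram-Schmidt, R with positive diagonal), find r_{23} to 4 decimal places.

c_1 = (3, 0, 0, -4); ‖c_1‖ = 5.0000, so q_1 = (0.6000, 0.0000, 0.0000, -0.8000).
q_1·c_2 = 0.6000·(-1) + 0.0000·(-2) + 0.0000·(-2) + (-0.8000)·(-1) = 0.2000.
u_2 = c_2 − 0.2000·q_1 = (-1.1200, -2.0000, -2.0000, -0.8400).
‖u_2‖ = 3.1559, so q_2 = (-0.3549, -0.6337, -0.6337, -0.2662).
r_{23} = q_2·c_3 = -0.1774.

r_{23} = -0.1774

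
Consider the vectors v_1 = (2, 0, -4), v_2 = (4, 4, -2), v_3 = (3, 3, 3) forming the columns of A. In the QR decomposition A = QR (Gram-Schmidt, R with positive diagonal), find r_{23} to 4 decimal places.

r_{23} = 4.7336

v_1 = (2, 0, -4); ‖v_1‖ = 4.4721, so e_1 = (0.4472, 0.0000, -0.8944).
e_1·v_2 = 0.4472·4 + 0.0000·4 + (-0.8944)·(-2) = 3.5777.
u_2 = v_2 − 3.5777·e_1 = (2.4000, 4.0000, 1.2000).
‖u_2‖ = 4.8166, so e_2 = (0.4983, 0.8305, 0.2491).
r_{23} = e_2·v_3 = 4.7336.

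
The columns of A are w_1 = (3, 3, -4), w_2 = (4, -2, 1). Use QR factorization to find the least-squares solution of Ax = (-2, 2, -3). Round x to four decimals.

w_1 = (3, 3, -4); ‖w_1‖ = 5.8310, so e_1 = (0.5145, 0.5145, -0.6860).
e_1·w_2 = 0.5145·4 + 0.5145·(-2) + (-0.6860)·1 = 0.3430.
u_2 = w_2 − 0.3430·e_1 = (3.8235, -2.1765, 1.2353).
‖u_2‖ = 4.5697, so e_2 = (0.8367, -0.4763, 0.2703).
Qᵀb = (2.0580, -3.4369).
Back-substitute: x_2 = -3.4369/4.5697 = -0.7521.
x_1 = (2.0580 − 0.3430·(-0.7521))/5.8310 = 0.3972.

x = (0.3972, -0.7521)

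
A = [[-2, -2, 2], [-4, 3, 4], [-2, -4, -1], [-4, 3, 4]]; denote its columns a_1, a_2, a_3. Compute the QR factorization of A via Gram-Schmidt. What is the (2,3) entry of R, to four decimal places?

r_{23} = 2.3529

a_1 = (-2, -4, -2, -4); ‖a_1‖ = 6.3246, so q_1 = (-0.3162, -0.6325, -0.3162, -0.6325).
q_1·a_2 = (-0.3162)·(-2) + (-0.6325)·3 + (-0.3162)·(-4) + (-0.6325)·3 = -1.8974.
u_2 = a_2 + 1.8974·q_1 = (-2.6000, 1.8000, -4.6000, 1.8000).
‖u_2‖ = 5.8652, so q_2 = (-0.4433, 0.3069, -0.7843, 0.3069).
r_{23} = q_2·a_3 = 2.3529.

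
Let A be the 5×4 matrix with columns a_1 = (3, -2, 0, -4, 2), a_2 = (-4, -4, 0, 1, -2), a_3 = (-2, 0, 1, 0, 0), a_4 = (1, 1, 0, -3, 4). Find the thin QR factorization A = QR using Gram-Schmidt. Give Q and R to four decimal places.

Q = [[0.5222, -0.5092, -0.5523, -0.3143], [-0.3482, -0.8275, 0.2827, -0.0068], [0.0000, 0.0000, 0.5901, -0.6286], [-0.6963, -0.0796, -0.3813, 0.1184], [0.3482, -0.2228, 0.3485, 0.7015]], R = [[5.7446, -2.0889, -1.0445, 3.6556], [0.0000, 5.7128, 1.0184, -1.9891], [0.0000, 0.0000, 1.6947, 2.2683], [0.0000, 0.0000, 0.0000, 2.1294]]

a_1 = (3, -2, 0, -4, 2); ‖a_1‖ = 5.7446, so q_1 = (0.5222, -0.3482, 0.0000, -0.6963, 0.3482).
q_1·a_2 = 0.5222·(-4) + (-0.3482)·(-4) + 0.0000·0 + (-0.6963)·1 + 0.3482·(-2) = -2.0889.
u_2 = a_2 + 2.0889·q_1 = (-2.9091, -4.7273, 0.0000, -0.4545, -1.2727).
‖u_2‖ = 5.7128, so q_2 = (-0.5092, -0.8275, 0.0000, -0.0796, -0.2228).
q_1·a_3 = 0.5222·(-2) + (-0.3482)·0 + 0.0000·1 + (-0.6963)·0 + 0.3482·0 = -1.0445; q_2·a_3 = (-0.5092)·(-2) + (-0.8275)·0 + 0.0000·1 + (-0.0796)·0 + (-0.2228)·0 = 1.0184.
u_3 = a_3 + 1.0445·q_1 − 1.0184·q_2 = (-0.9359, 0.4791, 1.0000, -0.6462, 0.5905).
‖u_3‖ = 1.6947, so q_3 = (-0.5523, 0.2827, 0.5901, -0.3813, 0.3485).
q_1·a_4 = 0.5222·1 + (-0.3482)·1 + 0.0000·0 + (-0.6963)·(-3) + 0.3482·4 = 3.6556; q_2·a_4 = (-0.5092)·1 + (-0.8275)·1 + 0.0000·0 + (-0.0796)·(-3) + (-0.2228)·4 = -1.9891; q_3·a_4 = (-0.5523)·1 + 0.2827·1 + 0.5901·0 + (-0.3813)·(-3) + 0.3485·4 = 2.2683.
u_4 = a_4 − 3.6556·q_1 + 1.9891·q_2 − 2.2683·q_3 = (-0.6693, -0.0145, -1.3385, 0.2522, 1.4937).
‖u_4‖ = 2.1294, so q_4 = (-0.3143, -0.0068, -0.6286, 0.1184, 0.7015).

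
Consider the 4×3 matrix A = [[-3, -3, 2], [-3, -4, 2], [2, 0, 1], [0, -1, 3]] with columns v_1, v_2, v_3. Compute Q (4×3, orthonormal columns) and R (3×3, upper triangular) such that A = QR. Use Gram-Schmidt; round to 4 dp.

Q = [[-0.6396, -0.0559, 0.2293], [-0.6396, -0.4657, -0.3873], [0.4264, -0.7824, -0.2369], [0.0000, -0.4098, 0.8610]], R = [[4.6904, 4.4772, -2.1320], [0.0000, 2.4402, -3.0549], [0.0000, 0.0000, 2.0303]]

v_1 = (-3, -3, 2, 0); ‖v_1‖ = 4.6904, so e_1 = (-0.6396, -0.6396, 0.4264, 0.0000).
e_1·v_2 = (-0.6396)·(-3) + (-0.6396)·(-4) + 0.4264·0 + 0.0000·(-1) = 4.4772.
u_2 = v_2 − 4.4772·e_1 = (-0.1364, -1.1364, -1.9091, -1.0000).
‖u_2‖ = 2.4402, so e_2 = (-0.0559, -0.4657, -0.7824, -0.4098).
e_1·v_3 = (-0.6396)·2 + (-0.6396)·2 + 0.4264·1 + 0.0000·3 = -2.1320; e_2·v_3 = (-0.0559)·2 + (-0.4657)·2 + (-0.7824)·1 + (-0.4098)·3 = -3.0549.
u_3 = v_3 + 2.1320·e_1 + 3.0549·e_2 = (0.4656, -0.7863, -0.4809, 1.7481).
‖u_3‖ = 2.0303, so e_3 = (0.2293, -0.3873, -0.2369, 0.8610).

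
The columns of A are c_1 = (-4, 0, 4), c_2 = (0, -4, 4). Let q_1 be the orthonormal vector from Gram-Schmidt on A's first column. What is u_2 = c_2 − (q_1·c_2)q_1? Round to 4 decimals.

u_2 = (2.0000, -4.0000, 2.0000)

c_1 = (-4, 0, 4); ‖c_1‖ = 5.6569, so q_1 = (-0.7071, 0.0000, 0.7071).
q_1·c_2 = (-0.7071)·0 + 0.0000·(-4) + 0.7071·4 = 2.8284.
u_2 = c_2 − 2.8284·q_1 = (2.0000, -4.0000, 2.0000).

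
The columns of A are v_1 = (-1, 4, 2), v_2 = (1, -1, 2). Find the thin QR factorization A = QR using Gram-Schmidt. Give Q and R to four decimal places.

Q = [[-0.2182, 0.3904], [0.8729, -0.3318], [0.4364, 0.8588]], R = [[4.5826, -0.2182], [0.0000, 2.4398]]

q_1 = v_1/‖v_1‖ = (-1, 4, 2)/4.5826 = (-0.2182, 0.8729, 0.4364).
r_{12} = q_1·v_2 = -0.2182.
u_2 = v_2 + 0.2182·q_1 = (0.9524, -0.8095, 2.0952).
‖u_2‖ = 2.4398, so q_2 = (0.3904, -0.3318, 0.8588).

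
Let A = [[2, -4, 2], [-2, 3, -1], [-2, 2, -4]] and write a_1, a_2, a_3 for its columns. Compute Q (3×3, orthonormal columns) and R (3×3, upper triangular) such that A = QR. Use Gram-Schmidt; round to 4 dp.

a_1 = (2, -2, -2); ‖a_1‖ = 3.4641, so e_1 = (0.5774, -0.5774, -0.5774).
e_1·a_2 = 0.5774·(-4) + (-0.5774)·3 + (-0.5774)·2 = -5.1962.
u_2 = a_2 + 5.1962·e_1 = (-1.0000, 0.0000, -1.0000).
‖u_2‖ = 1.4142, so e_2 = (-0.7071, 0.0000, -0.7071).
e_1·a_3 = 0.5774·2 + (-0.5774)·(-1) + (-0.5774)·(-4) = 4.0415; e_2·a_3 = (-0.7071)·2 + (0.0000)·(-1) + (-0.7071)·(-4) = 1.4142.
u_3 = a_3 − 4.0415·e_1 − 1.4142·e_2 = (0.6667, 1.3333, -0.6667).
‖u_3‖ = 1.6330, so e_3 = (0.4082, 0.8165, -0.4082).

Q = [[0.5774, -0.7071, 0.4082], [-0.5774, 0.0000, 0.8165], [-0.5774, -0.7071, -0.4082]], R = [[3.4641, -5.1962, 4.0415], [0.0000, 1.4142, 1.4142], [0.0000, 0.0000, 1.6330]]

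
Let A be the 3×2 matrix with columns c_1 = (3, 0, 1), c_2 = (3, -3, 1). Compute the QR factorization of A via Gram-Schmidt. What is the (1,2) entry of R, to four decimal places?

r_{12} = 3.1623

e_1 = c_1/‖c_1‖ = (3, 0, 1)/3.1623 = (0.9487, 0.0000, 0.3162).
r_{12} = e_1·c_2 = 3.1623.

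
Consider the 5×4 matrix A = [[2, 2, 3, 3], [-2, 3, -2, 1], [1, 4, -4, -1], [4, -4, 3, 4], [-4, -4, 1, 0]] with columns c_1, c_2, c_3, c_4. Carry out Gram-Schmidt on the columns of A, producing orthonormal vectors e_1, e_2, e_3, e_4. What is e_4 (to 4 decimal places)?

c_1 = (2, -2, 1, 4, -4); ‖c_1‖ = 6.4031, so e_1 = (0.3123, -0.3123, 0.1562, 0.6247, -0.6247).
e_1·c_2 = 0.3123·2 + (-0.3123)·3 + 0.1562·4 + 0.6247·(-4) + (-0.6247)·(-4) = 0.3123.
u_2 = c_2 − 0.3123·e_1 = (1.9024, 3.0976, 3.9512, -4.1951, -3.8049).
‖u_2‖ = 7.8040, so e_2 = (0.2438, 0.3969, 0.5063, -0.5376, -0.4876).
e_1·c_3 = 0.3123·3 + (-0.3123)·(-2) + 0.1562·(-4) + 0.6247·3 + (-0.6247)·1 = 2.1864; e_2·c_3 = 0.2438·3 + 0.3969·(-2) + 0.5063·(-4) + (-0.5376)·3 + (-0.4876)·1 = -4.1880.
u_3 = c_3 − 2.1864·e_1 + 4.1880·e_2 = (3.3380, 0.3452, -2.2211, -0.6171, 0.3240).
‖u_3‖ = 4.0842, so e_3 = (0.8173, 0.0845, -0.5438, -0.1511, 0.0793).
e_1·c_4 = 0.3123·3 + (-0.3123)·1 + 0.1562·(-1) + 0.6247·4 + (-0.6247)·0 = 2.9673; e_2·c_4 = 0.2438·3 + 0.3969·1 + 0.5063·(-1) + (-0.5376)·4 + (-0.4876)·0 = -1.5283; e_3·c_4 = 0.8173·3 + 0.0845·1 + (-0.5438)·(-1) + (-0.1511)·4 + 0.0793·0 = 2.4758.
u_4 = c_4 − 2.9673·e_1 + 1.5283·e_2 − 2.4758·e_3 = (0.4222, 2.3242, 0.6568, 1.6989, 0.9121).
‖u_4‖ = 3.1192, so e_4 = (0.1354, 0.7451, 0.2106, 0.5447, 0.2924).

e_4 = (0.1354, 0.7451, 0.2106, 0.5447, 0.2924)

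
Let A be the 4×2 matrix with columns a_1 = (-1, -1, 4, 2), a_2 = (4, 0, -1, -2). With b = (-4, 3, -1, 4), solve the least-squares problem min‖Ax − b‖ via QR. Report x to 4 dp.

a_1 = (-1, -1, 4, 2); ‖a_1‖ = 4.6904, so e_1 = (-0.2132, -0.2132, 0.8528, 0.4264).
e_1·a_2 = (-0.2132)·4 + (-0.2132)·0 + 0.8528·(-1) + 0.4264·(-2) = -2.5584.
u_2 = a_2 + 2.5584·e_1 = (3.4545, -0.5455, 1.1818, -0.9091).
‖u_2‖ = 3.8019, so e_2 = (0.9086, -0.1435, 0.3108, -0.2391).
Qᵀb = (1.0660, -5.3322).
Back-substitute: x_2 = -5.3322/3.8019 = -1.4025.
x_1 = (1.0660 + 2.5584·(-1.4025))/4.6904 = -0.5377.

x = (-0.5377, -1.4025)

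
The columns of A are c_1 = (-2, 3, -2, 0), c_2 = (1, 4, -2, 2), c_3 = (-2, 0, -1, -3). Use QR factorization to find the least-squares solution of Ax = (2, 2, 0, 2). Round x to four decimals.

e_1 = c_1/‖c_1‖ = (-2, 3, -2, 0)/4.1231 = (-0.4851, 0.7276, -0.4851, 0.0000).
r_{12} = e_1·c_2 = 3.3955.
u_2 = c_2 − 3.3955·e_1 = (2.6471, 1.5294, -0.3529, 2.0000).
‖u_2‖ = 3.6702, so e_2 = (0.7212, 0.4167, -0.0962, 0.5449).
r_{13} = e_1·c_3 = 1.4552; r_{23} = e_2·c_3 = -2.9811.
u_3 = c_3 − 1.4552·e_1 + 2.9811·e_2 = (0.8559, 0.1834, -0.5808, -1.3755).
‖u_3‖ = 1.7308, so e_3 = (0.4945, 0.1060, -0.3356, -0.7948).
Qᵀb = (0.4851, 3.3657, -0.3885).
Back-substitute: x_3 = -0.3885/1.7308 = -0.2245.
x_2 = (3.3657 + 2.9811·(-0.2245))/3.6702 = 0.7347.
x_1 = (0.4851 − 3.3955·0.7347 − 1.4552·(-0.2245))/4.1231 = -0.4082.

x = (-0.4082, 0.7347, -0.2245)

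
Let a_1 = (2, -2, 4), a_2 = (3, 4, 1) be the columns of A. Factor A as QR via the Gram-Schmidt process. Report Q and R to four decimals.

a_1 = (2, -2, 4); ‖a_1‖ = 4.8990, so q_1 = (0.4082, -0.4082, 0.8165).
q_1·a_2 = 0.4082·3 + (-0.4082)·4 + 0.8165·1 = 0.4082.
u_2 = a_2 − 0.4082·q_1 = (2.8333, 4.1667, 0.6667).
‖u_2‖ = 5.0827, so q_2 = (0.5575, 0.8198, 0.1312).

Q = [[0.4082, 0.5575], [-0.4082, 0.8198], [0.8165, 0.1312]], R = [[4.8990, 0.4082], [0.0000, 5.0827]]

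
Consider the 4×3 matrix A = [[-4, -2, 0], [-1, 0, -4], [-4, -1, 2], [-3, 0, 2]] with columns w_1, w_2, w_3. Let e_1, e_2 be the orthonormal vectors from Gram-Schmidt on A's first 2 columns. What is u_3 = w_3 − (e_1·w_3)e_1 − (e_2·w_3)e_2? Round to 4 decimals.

e_1 = w_1/‖w_1‖ = (-4, -1, -4, -3)/6.4807 = (-0.6172, -0.1543, -0.6172, -0.4629).
r_{12} = e_1·w_2 = 1.8516.
u_2 = w_2 − 1.8516·e_1 = (-0.8571, 0.2857, 0.1429, 0.8571).
‖u_2‖ = 1.2536, so e_2 = (-0.6838, 0.2279, 0.1140, 0.6838).
r_{13} = e_1·w_3 = -1.5430; r_{23} = e_2·w_3 = 0.6838.
u_3 = w_3 + 1.5430·e_1 − 0.6838·e_2 = (-0.4848, -4.3939, 0.9697, 0.8182).

u_3 = (-0.4848, -4.3939, 0.9697, 0.8182)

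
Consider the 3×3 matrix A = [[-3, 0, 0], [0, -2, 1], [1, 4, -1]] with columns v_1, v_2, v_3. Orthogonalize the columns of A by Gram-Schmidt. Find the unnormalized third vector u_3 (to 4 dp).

v_1 = (-3, 0, 1); ‖v_1‖ = 3.1623, so q_1 = (-0.9487, 0.0000, 0.3162).
q_1·v_2 = (-0.9487)·0 + 0.0000·(-2) + 0.3162·4 = 1.2649.
u_2 = v_2 − 1.2649·q_1 = (1.2000, -2.0000, 3.6000).
‖u_2‖ = 4.2895, so q_2 = (0.2798, -0.4663, 0.8393).
q_1·v_3 = (-0.9487)·0 + 0.0000·1 + 0.3162·(-1) = -0.3162; q_2·v_3 = 0.2798·0 + (-0.4663)·1 + 0.8393·(-1) = -1.3055.
u_3 = v_3 + 0.3162·q_1 + 1.3055·q_2 = (0.0652, 0.3913, 0.1957).

u_3 = (0.0652, 0.3913, 0.1957)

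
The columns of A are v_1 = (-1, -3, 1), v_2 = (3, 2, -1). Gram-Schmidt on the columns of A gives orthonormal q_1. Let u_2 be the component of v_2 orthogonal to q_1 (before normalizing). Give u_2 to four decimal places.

v_1 = (-1, -3, 1); ‖v_1‖ = 3.3166, so q_1 = (-0.3015, -0.9045, 0.3015).
q_1·v_2 = (-0.3015)·3 + (-0.9045)·2 + 0.3015·(-1) = -3.0151.
u_2 = v_2 + 3.0151·q_1 = (2.0909, -0.7273, -0.0909).

u_2 = (2.0909, -0.7273, -0.0909)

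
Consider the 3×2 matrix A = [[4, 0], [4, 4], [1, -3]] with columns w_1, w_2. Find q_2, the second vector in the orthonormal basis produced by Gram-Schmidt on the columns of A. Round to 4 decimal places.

w_1 = (4, 4, 1); ‖w_1‖ = 5.7446, so q_1 = (0.6963, 0.6963, 0.1741).
q_1·w_2 = 0.6963·0 + 0.6963·4 + 0.1741·(-3) = 2.2630.
u_2 = w_2 − 2.2630·q_1 = (-1.5758, 2.4242, -3.3939).
‖u_2‖ = 4.4586, so q_2 = (-0.3534, 0.5437, -0.7612).

q_2 = (-0.3534, 0.5437, -0.7612)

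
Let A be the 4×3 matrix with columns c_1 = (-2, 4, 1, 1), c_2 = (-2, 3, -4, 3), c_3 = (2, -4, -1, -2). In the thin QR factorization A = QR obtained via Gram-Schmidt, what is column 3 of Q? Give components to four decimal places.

q_1 = c_1/‖c_1‖ = (-2, 4, 1, 1)/4.6904 = (-0.4264, 0.8528, 0.2132, 0.2132).
r_{12} = q_1·c_2 = 3.1980.
u_2 = c_2 − 3.1980·q_1 = (-0.6364, 0.2727, -4.6818, 2.3182).
‖u_2‖ = 5.2700, so q_2 = (-0.1208, 0.0518, -0.8884, 0.4399).
r_{13} = q_1·c_3 = -4.9036; r_{23} = q_2·c_3 = -0.4399.
u_3 = c_3 + 4.9036·q_1 + 0.4399·q_2 = (-0.1440, 0.2046, -0.3453, -0.7610).
‖u_3‖ = 0.8724, so q_3 = (-0.1651, 0.2345, -0.3959, -0.8724).

q_3 = (-0.1651, 0.2345, -0.3959, -0.8724)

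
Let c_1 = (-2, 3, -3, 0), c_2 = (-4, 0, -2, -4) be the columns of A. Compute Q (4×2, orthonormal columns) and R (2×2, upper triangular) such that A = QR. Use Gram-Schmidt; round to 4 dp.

Q = [[-0.4264, -0.5240], [0.6396, -0.3668], [-0.6396, -0.0175], [0.0000, -0.7685]], R = [[4.6904, 2.9848], [0.0000, 5.2049]]

q_1 = c_1/‖c_1‖ = (-2, 3, -3, 0)/4.6904 = (-0.4264, 0.6396, -0.6396, 0.0000).
r_{12} = q_1·c_2 = 2.9848.
u_2 = c_2 − 2.9848·q_1 = (-2.7273, -1.9091, -0.0909, -4.0000).
‖u_2‖ = 5.2049, so q_2 = (-0.5240, -0.3668, -0.0175, -0.7685).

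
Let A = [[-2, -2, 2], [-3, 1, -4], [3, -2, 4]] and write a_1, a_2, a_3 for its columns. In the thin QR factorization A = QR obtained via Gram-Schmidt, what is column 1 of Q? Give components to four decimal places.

e_1 = (-0.4264, -0.6396, 0.6396)

a_1 = (-2, -3, 3); ‖a_1‖ = 4.6904, so e_1 = (-0.4264, -0.6396, 0.6396).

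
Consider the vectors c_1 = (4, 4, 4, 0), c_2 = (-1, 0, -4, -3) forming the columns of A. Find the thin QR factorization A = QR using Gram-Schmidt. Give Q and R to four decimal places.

q_1 = c_1/‖c_1‖ = (4, 4, 4, 0)/6.9282 = (0.5774, 0.5774, 0.5774, 0.0000).
r_{12} = q_1·c_2 = -2.8868.
u_2 = c_2 + 2.8868·q_1 = (0.6667, 1.6667, -2.3333, -3.0000).
‖u_2‖ = 4.2032, so q_2 = (0.1586, 0.3965, -0.5551, -0.7137).

Q = [[0.5774, 0.1586], [0.5774, 0.3965], [0.5774, -0.5551], [0.0000, -0.7137]], R = [[6.9282, -2.8868], [0.0000, 4.2032]]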